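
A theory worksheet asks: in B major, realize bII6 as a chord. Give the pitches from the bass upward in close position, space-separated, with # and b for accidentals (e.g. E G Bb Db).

bII6 is the Neapolitan sixth — a major triad on the lowered second degree, here in its customary first inversion. In B major that root is C.
So the chord is C-E-G, a major triad.
With the 6 figure the chord is in first inversion; from the bass E upward in close position it reads E-G-C.

E G C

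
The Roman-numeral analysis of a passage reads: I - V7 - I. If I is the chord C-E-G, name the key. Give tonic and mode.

I is given as C-E-G — a major triad with root C.
If C is scale degree 1 and the mode makes that degree carry a major triad, the tonic is C and the mode is major.

C major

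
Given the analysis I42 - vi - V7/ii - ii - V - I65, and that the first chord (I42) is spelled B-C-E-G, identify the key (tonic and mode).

C major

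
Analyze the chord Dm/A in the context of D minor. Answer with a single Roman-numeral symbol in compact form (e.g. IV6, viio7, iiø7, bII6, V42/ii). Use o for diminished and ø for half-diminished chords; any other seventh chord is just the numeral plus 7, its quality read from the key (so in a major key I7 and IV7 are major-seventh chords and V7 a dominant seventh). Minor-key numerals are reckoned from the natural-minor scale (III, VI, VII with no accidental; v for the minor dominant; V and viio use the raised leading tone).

i64

Stacked in thirds the chord is D-F-A: a minor triad on D.
D is scale degree 1 in D minor, and a minor triad on that degree is written i.
With A in the bass the chord is in second inversion, so the figured bass is 64.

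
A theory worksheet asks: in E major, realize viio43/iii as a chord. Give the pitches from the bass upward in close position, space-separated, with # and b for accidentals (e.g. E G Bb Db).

C# E F## A#

viio43/iii is a secondary leading-tone chord. The target iii is G# in E major; the applied chord is rooted a semitone below, on F##.
Building a fully diminished seventh chord on F## gives F##-A#-C#-E.
With the 43 figure the chord is in second inversion; from the bass C# upward in close position it reads C#-E-F##-A#.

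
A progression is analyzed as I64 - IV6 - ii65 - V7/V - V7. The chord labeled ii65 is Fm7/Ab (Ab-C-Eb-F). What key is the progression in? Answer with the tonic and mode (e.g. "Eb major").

The chord Fm7/Ab is a minor seventh chord rooted on F; its label is ii65.
ii65 on F implies F is the supertonic; that puts the tonic at Eb, and the lowercase numeral fits major mode.

Eb major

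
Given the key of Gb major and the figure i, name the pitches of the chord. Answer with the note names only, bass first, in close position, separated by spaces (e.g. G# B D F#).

Gb Bbb Db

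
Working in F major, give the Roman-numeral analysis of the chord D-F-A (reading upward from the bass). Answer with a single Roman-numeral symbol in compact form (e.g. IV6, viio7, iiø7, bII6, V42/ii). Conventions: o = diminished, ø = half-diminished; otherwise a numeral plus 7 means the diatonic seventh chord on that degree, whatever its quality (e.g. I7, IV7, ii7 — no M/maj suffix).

vi

Stacked in thirds the chord is D-F-A: a minor triad on D.
In F major, D is the submediant; the diatonic minor triad there is vi.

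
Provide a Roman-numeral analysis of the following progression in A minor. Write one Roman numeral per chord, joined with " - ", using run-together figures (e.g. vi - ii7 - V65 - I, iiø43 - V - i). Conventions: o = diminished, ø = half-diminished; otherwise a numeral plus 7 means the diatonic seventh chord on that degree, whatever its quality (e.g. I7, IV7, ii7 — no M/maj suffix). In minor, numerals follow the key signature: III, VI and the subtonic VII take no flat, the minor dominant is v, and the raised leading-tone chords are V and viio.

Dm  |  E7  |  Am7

Dm: minor triad on D = scale degree 4 → iv.
E7: root E is the dominant; dominant seventh chord there is V7.
Am7: root A is the tonic; minor seventh chord there is i7.

iv - V7 - i7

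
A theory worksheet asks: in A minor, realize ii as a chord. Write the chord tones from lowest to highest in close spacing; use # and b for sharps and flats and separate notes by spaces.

B D F#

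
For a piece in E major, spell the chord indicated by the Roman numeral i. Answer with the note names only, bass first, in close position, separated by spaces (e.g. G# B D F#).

E G B

i is the minor tonic, borrowed from the parallel minor. In E major that root is E.
So the chord is E-G-B, a minor triad.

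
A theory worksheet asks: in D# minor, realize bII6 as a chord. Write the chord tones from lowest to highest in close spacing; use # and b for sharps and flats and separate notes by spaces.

bII6 is the Neapolitan sixth — a major triad on the lowered second degree, here in its customary first inversion. In D# minor that root is E.
So the chord is E-G#-B.
The figured bass 6 indicates first inversion, placing the third (G#) in the bass: G#-B-E.

G# B E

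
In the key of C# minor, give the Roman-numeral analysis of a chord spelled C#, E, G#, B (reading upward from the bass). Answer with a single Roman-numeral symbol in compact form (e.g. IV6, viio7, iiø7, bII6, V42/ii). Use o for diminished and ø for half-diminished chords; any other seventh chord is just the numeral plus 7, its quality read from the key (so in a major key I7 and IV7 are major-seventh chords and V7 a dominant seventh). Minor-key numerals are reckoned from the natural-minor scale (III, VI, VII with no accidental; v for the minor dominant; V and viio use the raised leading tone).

i7

The pitches C#-E-G#-B form a minor seventh chord rooted on C#.
In C# minor, C# is the tonic; the diatonic minor seventh chord there is i7.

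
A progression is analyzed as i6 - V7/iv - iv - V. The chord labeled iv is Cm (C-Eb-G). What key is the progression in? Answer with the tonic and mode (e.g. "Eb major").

The chord Cm is a minor triad rooted on C; its label is iv.
If C is scale degree 4 and the mode makes that degree carry a minor triad, the tonic is G and the mode is minor.

G minor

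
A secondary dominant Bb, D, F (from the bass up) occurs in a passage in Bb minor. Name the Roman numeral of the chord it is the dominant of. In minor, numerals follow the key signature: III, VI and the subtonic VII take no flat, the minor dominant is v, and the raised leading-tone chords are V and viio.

The chord is a major triad on Bb.
A dominant resolves down a perfect fifth: Bb → Eb. In Bb minor, Eb is scale degree 4, i.e. iv.

iv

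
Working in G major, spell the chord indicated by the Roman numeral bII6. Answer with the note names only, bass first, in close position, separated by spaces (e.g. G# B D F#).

Scale degree 2 in G major is A; lowering it a half step gives Ab. bII6 is the Neapolitan sixth — a major triad on the lowered second degree, here in its customary first inversion.
So the chord is Ab-C-Eb.
With the 6 figure the chord is in first inversion; from the bass C upward in close position it reads C-Eb-Ab.

C Eb Ab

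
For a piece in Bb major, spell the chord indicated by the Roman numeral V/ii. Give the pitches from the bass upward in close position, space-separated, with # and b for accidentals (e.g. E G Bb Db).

V/ii is a secondary dominant — the dominant triad of ii. ii in Bb major is C, so the applied chord's root is G, a perfect fifth above.
Building a major triad on G gives G-B-D.

G B D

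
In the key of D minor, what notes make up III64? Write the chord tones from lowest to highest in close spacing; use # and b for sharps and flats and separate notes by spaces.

C F A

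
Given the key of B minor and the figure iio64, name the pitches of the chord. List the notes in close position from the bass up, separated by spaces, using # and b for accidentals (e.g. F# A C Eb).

G C# E

The numeral's case and figure indicate a diminished triad. In B minor its root, the second degree, is C#.
That chord is spelled C#-E-G.
The figured bass 64 indicates second inversion, placing the fifth (G) in the bass: G-C#-E.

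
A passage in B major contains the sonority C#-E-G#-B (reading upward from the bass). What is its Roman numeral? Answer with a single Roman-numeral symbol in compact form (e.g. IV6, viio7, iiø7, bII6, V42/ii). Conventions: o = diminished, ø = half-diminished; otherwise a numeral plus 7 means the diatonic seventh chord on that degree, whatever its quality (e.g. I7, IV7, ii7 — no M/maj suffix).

Stacked in thirds the chord is C#-E-G#-B: a minor seventh chord on C#.
C# is scale degree 2 in B major, and a minor seventh chord on that degree is written ii7.

ii7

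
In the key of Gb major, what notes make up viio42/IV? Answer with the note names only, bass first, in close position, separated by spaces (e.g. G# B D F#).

Abb Bb Db Fb

The slash marks an applied leading-tone chord: viio of IV. In Gb major, IV is Cb, so the leading tone to it is Bb, a half step below.
Building a fully diminished seventh chord on Bb gives Bb-Db-Fb-Abb.
The figured bass 42 indicates third inversion, placing the seventh (Abb) in the bass: Abb-Bb-Db-Fb.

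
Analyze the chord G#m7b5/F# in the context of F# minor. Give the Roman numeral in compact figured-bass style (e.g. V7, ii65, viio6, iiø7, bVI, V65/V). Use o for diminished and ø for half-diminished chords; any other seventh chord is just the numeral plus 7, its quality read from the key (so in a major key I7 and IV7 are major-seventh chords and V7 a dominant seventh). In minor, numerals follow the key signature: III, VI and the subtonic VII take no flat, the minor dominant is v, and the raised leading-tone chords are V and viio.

The pitches G#-B-D-F# form a half-diminished seventh chord rooted on G#.
In F# minor, G# is the supertonic; the diatonic half-diminished seventh chord there is iiø7.
With F# in the bass the chord is in third inversion, so the figured bass is 42.

iiø42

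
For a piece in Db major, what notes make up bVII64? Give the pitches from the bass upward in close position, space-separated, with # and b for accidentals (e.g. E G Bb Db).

Gb Cb Eb

bVII64 is a major triad on the lowered seventh degree (the subtonic), borrowed from the parallel minor. In Db major that root is Cb.
So the chord is Cb-Eb-Gb.
The figured bass 64 indicates second inversion, placing the fifth (Gb) in the bass: Gb-Cb-Eb.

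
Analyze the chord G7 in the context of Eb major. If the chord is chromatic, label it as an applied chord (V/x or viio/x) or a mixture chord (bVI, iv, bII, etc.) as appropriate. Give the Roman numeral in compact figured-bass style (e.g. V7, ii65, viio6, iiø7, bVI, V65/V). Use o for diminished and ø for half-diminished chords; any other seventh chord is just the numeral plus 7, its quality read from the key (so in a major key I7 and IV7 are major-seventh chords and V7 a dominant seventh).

The pitches G-B-D-F form a dominant seventh chord rooted on G.
G is not a diatonic chord root with this quality in Eb major, but it lies a perfect fifth above C (vi), so the chord functions as an applied dominant of vi.

V7/vi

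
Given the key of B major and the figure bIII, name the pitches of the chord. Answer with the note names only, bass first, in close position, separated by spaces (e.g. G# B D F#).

D F# A

Scale degree 3 in B major is D#; lowering it a half step gives D. bIII is a major triad on the lowered third degree, borrowed from the parallel minor.
So the chord is D-F#-A, a major triad.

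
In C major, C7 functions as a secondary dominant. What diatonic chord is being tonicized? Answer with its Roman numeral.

IV

The chord is a dominant seventh chord on C.
A dominant resolves down a perfect fifth: C → F. In C major, F is scale degree 4, i.e. IV.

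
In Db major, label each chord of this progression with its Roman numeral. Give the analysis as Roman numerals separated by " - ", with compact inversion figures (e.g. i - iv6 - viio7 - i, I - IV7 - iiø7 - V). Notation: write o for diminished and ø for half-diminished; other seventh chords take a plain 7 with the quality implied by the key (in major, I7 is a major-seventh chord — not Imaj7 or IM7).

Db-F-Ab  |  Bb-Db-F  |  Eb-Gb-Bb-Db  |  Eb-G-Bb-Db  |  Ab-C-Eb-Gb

Db-F-Ab: major triad on Db = scale degree 1 → I.
Bb-Db-F has root Bb, degree 6 in Db major, so vi.
Eb-Gb-Bb-Db: root Eb is the supertonic; minor seventh chord there is ii7.
Eb-G-Bb-Db: chromatic; Eb is V of V, so V7/V.
Ab-C-Eb-Gb: dominant seventh chord on Ab = scale degree 5 → V7.

I - vi - ii7 - V7/V - V7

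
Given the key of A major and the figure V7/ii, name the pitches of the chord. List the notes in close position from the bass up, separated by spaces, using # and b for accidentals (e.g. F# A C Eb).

V7/ii is a secondary dominant — the dominant seventh of ii. ii in A major is B, so the applied chord's root is F#, a perfect fifth above.
Building a dominant seventh chord on F# gives F#-A#-C#-E.

F# A# C# E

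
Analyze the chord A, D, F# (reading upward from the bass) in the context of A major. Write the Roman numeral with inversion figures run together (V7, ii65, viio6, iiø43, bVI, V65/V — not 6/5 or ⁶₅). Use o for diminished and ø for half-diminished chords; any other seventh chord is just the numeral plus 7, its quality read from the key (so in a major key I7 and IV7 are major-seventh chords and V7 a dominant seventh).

IV64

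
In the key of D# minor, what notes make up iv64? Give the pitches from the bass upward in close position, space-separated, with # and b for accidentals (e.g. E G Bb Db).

The numeral's case and figure indicate a minor triad. In D# minor its root, the subdominant, is G#.
That chord is spelled G#-B-D#.
With the 64 figure the chord is in second inversion; from the bass D# upward in close position it reads D#-G#-B.

D# G# B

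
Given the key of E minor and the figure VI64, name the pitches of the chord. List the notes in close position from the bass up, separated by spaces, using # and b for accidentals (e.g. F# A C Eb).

G C E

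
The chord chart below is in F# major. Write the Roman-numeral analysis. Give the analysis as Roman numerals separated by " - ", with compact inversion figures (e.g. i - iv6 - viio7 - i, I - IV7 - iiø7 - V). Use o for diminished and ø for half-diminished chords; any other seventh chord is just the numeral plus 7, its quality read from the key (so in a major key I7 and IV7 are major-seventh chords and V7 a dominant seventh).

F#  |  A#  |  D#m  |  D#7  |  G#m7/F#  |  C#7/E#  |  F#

I - V/vi - vi - V7/ii - ii42 - V65 - I

F#: root F# is the tonic; major triad there is I.
A#: a major triad on A#, the applied dominant of vi → V/vi.
D#m: minor triad on D# = scale degree 6 → vi.
D#7: chromatic; D# is V of ii, so V7/ii.
G#m7/F#: minor seventh chord on G# = scale degree 2 → ii42.
C#7/E#: dominant seventh chord on C# = scale degree 5 → V65.
F# has root F#, degree 1 in F# major, so I.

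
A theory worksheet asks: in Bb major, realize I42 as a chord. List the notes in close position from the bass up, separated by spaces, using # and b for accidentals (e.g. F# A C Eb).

A Bb D F

In Bb major, the tonic is Bb, and the diatonic chord built there is a major seventh chord.
Stacking thirds from Bb gives Bb-D-F-A.
With the 42 figure the chord is in third inversion; from the bass A upward in close position it reads A-Bb-D-F.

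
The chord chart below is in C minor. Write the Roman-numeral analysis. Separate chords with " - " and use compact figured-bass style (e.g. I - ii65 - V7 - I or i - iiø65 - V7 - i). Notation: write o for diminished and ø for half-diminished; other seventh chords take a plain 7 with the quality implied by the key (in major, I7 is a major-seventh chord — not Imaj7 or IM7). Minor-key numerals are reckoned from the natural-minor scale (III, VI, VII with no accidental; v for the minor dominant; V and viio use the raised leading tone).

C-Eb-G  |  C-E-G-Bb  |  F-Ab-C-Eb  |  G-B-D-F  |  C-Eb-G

i - V7/iv - iv7 - V7 - i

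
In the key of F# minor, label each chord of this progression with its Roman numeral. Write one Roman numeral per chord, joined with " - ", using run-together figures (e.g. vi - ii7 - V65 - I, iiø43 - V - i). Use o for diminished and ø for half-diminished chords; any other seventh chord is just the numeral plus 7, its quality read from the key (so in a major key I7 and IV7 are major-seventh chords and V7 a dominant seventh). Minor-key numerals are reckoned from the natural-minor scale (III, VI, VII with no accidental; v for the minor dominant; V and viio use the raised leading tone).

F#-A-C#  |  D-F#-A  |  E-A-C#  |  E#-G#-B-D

F#-A-C# has root F#, degree 1 in F# minor, so i.
D-F#-A: major triad on D = scale degree 6 → VI.
E-A-C# has root A, degree 3 in F# minor, so III64.
E#-G#-B-D has root E#, degree 7 in F# minor, so viio7.

i - VI - III64 - viio7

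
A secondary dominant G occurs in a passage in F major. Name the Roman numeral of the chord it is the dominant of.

The chord is a major triad on G.
A dominant resolves down a perfect fifth: G → C. In F major, C is scale degree 5, i.e. V.

V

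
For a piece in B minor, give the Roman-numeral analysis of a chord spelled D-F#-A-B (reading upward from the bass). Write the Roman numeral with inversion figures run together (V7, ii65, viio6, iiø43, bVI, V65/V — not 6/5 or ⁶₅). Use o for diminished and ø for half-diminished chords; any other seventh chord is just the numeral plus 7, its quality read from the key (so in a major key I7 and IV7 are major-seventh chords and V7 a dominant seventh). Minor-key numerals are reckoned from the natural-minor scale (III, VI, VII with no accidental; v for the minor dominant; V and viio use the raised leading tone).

i65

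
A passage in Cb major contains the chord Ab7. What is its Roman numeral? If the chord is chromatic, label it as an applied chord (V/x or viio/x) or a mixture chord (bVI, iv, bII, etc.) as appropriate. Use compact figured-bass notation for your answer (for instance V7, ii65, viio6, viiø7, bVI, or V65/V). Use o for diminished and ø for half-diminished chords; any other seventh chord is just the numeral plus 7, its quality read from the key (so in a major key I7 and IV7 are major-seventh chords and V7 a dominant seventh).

The pitches Ab-C-Eb-Gb form a dominant seventh chord rooted on Ab.
Ab is not a diatonic chord root with this quality in Cb major, but it lies a perfect fifth above Db (ii), so the chord functions as an applied dominant of ii.

V7/ii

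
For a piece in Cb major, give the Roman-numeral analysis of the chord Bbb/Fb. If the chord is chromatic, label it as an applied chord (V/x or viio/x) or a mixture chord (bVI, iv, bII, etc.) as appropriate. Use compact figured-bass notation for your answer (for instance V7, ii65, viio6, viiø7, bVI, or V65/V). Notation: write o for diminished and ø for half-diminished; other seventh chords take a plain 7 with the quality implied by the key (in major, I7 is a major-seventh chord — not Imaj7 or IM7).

bVII64

The pitches Bbb-Db-Fb form a major triad rooted on Bbb.
Bbb is the lowered seventh degree of Cb major (diatonic 7 would be Bb). This is a major triad on the lowered seventh degree (the subtonic), borrowed from the parallel minor.
With Fb in the bass the chord is in second inversion, so the figured bass is 64.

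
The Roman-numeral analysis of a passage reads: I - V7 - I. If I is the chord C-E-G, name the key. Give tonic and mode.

The anchor chord is a major triad on C, labeled I.
If C is scale degree 1 and the mode makes that degree carry a major triad, the tonic is C and the mode is major.

C major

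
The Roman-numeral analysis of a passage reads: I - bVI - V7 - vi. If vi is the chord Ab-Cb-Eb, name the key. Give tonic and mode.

Cb major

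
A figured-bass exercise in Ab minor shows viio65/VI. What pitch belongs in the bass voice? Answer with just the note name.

Gb

The applied chord viio65/VI is rooted on Eb: Eb-Gb-Bbb-Dbb.
The figure 65 means first inversion — the third is in the bass.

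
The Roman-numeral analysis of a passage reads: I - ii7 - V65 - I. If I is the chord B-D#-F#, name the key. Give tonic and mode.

B major

I is given as B-D#-F# — a major triad with root B.
If B is scale degree 1 and the mode makes that degree carry a major triad, the tonic is B and the mode is major.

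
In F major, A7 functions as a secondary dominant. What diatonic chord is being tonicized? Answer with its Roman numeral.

vi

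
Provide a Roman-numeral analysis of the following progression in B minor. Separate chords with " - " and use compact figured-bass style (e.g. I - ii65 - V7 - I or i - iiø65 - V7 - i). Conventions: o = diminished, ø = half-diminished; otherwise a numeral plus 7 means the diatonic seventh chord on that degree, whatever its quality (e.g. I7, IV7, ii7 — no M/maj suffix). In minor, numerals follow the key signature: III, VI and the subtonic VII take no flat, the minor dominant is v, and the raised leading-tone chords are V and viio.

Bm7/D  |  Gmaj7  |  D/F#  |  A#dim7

i65 - VI7 - III6 - viio7

Bm7/D has root B, degree 1 in B minor, so i65.
Gmaj7: root G is the submediant; major seventh chord there is VI7.
D/F#: root D is the mediant; major triad there is III6.
A#dim7: root A# is the leading tone; fully diminished seventh chord there is viio7.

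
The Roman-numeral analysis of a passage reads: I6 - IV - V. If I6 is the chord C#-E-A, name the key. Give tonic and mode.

A major

I6 is given as C#-E-A — a major triad with root A.
If A is scale degree 1 and the mode makes that degree carry a major triad, the tonic is A and the mode is major.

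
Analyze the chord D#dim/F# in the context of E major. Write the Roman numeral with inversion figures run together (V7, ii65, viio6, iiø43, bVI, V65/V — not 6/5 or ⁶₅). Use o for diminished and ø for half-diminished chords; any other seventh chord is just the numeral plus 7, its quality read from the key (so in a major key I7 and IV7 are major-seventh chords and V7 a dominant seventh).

viio6

Stacked in thirds the chord is D#-F#-A: a diminished triad on D#.
In E major, D# is the leading tone; the diatonic diminished triad there is viio.
With F# in the bass the chord is in first inversion, so the figured bass is 6.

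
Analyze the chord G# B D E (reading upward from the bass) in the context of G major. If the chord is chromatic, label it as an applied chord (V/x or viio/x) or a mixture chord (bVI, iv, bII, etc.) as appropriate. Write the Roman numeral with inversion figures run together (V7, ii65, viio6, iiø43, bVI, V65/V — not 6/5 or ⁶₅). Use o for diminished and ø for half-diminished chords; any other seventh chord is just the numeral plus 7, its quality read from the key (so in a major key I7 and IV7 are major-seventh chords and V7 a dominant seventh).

V65/ii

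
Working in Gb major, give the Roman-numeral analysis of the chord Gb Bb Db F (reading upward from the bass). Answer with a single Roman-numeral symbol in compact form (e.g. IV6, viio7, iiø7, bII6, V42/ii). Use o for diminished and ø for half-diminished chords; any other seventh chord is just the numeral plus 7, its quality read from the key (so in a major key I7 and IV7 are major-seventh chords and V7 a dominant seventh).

The pitches Gb-Bb-Db-F form a major seventh chord rooted on Gb.
Gb is scale degree 1 in Gb major, and a major seventh chord on that degree is written I7.

I7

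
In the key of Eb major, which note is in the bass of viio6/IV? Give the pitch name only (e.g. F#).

The applied chord viio6/IV is rooted on G: G-Bb-Db.
The figure 6 means first inversion — the third is in the bass.

Bb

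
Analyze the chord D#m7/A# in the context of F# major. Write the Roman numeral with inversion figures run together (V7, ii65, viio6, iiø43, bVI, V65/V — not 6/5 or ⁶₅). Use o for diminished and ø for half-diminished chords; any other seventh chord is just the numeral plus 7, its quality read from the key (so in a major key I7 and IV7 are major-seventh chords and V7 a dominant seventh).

The pitches D#-F#-A#-C# form a minor seventh chord rooted on D#.
D# is scale degree 6 in F# major, and a minor seventh chord on that degree is written vi7.
With A# in the bass the chord is in second inversion, so the figured bass is 43.

vi43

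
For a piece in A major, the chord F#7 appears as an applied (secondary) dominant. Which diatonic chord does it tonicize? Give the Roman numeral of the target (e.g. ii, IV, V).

The chord is a dominant seventh chord on F#.
A dominant resolves down a perfect fifth: F# → B. In A major, B is scale degree 2, i.e. ii.

ii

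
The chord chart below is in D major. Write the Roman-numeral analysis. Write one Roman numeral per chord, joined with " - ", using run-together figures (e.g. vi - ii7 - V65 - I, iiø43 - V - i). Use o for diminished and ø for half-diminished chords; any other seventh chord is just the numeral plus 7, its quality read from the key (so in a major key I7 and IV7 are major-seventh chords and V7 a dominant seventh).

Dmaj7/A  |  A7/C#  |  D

Dmaj7/A has root D, degree 1 in D major, so I43.
A7/C#: root A is the dominant; dominant seventh chord there is V65.
D: root D is the tonic; major triad there is I.

I43 - V65 - I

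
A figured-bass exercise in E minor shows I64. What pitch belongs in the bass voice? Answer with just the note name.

B

I in E minor has root E; the chord is E-G#-B.
The figure 64 means second inversion — the fifth is in the bass.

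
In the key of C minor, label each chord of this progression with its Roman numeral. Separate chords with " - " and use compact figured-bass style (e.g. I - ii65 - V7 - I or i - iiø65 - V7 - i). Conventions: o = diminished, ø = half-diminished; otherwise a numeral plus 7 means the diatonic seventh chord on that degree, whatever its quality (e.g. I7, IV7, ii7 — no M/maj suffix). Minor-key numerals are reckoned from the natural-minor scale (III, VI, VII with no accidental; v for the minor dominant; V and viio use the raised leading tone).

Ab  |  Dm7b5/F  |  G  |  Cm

VI - iiø65 - V - i

Ab has root Ab, degree 6 in C minor, so VI.
Dm7b5/F has root D, degree 2 in C minor, so iiø65.
G: root G is the dominant; major triad there is V.
Cm: minor triad on C = scale degree 1 → i.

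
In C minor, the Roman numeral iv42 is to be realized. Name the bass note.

iv in C minor has root F; the chord is F-Ab-C-Eb.
The figure 42 means third inversion — the seventh is in the bass.

Eb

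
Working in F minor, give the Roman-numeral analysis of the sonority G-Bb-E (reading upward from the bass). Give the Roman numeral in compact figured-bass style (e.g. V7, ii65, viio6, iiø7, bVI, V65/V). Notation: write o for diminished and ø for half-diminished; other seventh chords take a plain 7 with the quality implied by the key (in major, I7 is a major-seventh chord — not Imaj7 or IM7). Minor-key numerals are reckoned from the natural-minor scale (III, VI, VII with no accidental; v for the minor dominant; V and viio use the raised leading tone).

viio6

The pitches E-G-Bb form a diminished triad rooted on E.
E is scale degree 7 in F minor, and a diminished triad on that degree is written viio.
With G in the bass the chord is in first inversion, so the figured bass is 6.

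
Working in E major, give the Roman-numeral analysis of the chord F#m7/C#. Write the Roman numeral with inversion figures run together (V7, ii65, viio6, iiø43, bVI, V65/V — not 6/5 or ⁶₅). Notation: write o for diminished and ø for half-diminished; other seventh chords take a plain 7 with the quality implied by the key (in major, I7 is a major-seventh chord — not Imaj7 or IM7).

The pitches F#-A-C#-E form a minor seventh chord rooted on F#.
F# is scale degree 2 in E major, and a minor seventh chord on that degree is written ii7.
With C# in the bass the chord is in second inversion, so the figured bass is 43.

ii43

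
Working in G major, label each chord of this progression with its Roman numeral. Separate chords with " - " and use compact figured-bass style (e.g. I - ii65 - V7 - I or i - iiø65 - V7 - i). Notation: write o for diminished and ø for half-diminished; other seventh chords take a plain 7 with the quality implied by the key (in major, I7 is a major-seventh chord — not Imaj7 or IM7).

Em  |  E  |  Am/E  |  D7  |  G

vi - V/ii - ii64 - V7 - I

Em: minor triad on E = scale degree 6 → vi.
E is the secondary dominant of ii (major triad on E): V/ii.
Am/E has root A, degree 2 in G major, so ii64.
D7: root D is the dominant; dominant seventh chord there is V7.
G has root G, degree 1 in G major, so I.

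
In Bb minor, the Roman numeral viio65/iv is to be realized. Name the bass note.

The applied chord viio65/iv is rooted on D: D-F-Ab-Cb.
The figure 65 means first inversion — the third is in the bass.

F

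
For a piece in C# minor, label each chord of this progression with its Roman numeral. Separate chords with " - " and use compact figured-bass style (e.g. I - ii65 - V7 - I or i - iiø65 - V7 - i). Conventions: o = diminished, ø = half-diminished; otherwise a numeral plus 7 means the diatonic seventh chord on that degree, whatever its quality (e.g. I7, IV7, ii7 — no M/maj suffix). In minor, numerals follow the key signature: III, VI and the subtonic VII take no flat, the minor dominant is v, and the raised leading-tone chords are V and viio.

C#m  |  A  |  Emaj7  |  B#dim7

C#m: minor triad on C# = scale degree 1 → i.
A: root A is the submediant; major triad there is VI.
Emaj7: root E is the mediant; major seventh chord there is III7.
B#dim7: fully diminished seventh chord on B# = scale degree 7 → viio7.

i - VI - III7 - viio7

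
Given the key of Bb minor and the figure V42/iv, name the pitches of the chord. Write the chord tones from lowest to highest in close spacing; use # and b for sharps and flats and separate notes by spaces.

Ab Bb D F

The slash means an applied dominant: we want the dominant of iv. In Bb minor, iv is Eb minor, and its dominant is built on Bb.
Building a dominant seventh chord on Bb gives Bb-D-F-Ab.
The figured bass 42 indicates third inversion, placing the seventh (Ab) in the bass: Ab-Bb-D-F.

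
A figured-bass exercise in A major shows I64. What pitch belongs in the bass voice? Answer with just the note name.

I in A major has root A; the chord is A-C#-E.
The figure 64 means second inversion — the fifth is in the bass.

E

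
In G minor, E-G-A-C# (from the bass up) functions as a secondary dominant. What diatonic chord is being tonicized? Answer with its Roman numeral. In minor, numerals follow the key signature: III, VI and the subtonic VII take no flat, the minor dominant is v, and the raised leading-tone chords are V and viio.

The chord is a dominant seventh chord on A.
A dominant resolves down a perfect fifth: A → D. In G minor, D is scale degree 5, i.e. V.

V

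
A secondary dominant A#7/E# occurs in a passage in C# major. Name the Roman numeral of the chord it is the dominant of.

ii

The chord is a dominant seventh chord on A#.
A dominant resolves down a perfect fifth: A# → D#. In C# major, D# is scale degree 2, i.e. ii.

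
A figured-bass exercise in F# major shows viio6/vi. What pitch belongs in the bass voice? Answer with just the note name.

The applied chord viio6/vi is rooted on C##: C##-E#-G#.
The figure 6 means first inversion — the third is in the bass.

E#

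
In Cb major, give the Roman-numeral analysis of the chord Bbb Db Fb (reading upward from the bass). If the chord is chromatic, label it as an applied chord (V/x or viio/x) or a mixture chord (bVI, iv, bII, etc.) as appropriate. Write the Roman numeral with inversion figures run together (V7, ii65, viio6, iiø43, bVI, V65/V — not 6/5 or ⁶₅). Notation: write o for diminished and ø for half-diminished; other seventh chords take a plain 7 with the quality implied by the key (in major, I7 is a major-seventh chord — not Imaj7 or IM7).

Stacked in thirds the chord is Bbb-Db-Fb: a major triad on Bbb.
Bbb is the lowered seventh degree of Cb major (diatonic 7 would be Bb). This is a major triad on the lowered seventh degree (the subtonic), borrowed from the parallel minor.

bVII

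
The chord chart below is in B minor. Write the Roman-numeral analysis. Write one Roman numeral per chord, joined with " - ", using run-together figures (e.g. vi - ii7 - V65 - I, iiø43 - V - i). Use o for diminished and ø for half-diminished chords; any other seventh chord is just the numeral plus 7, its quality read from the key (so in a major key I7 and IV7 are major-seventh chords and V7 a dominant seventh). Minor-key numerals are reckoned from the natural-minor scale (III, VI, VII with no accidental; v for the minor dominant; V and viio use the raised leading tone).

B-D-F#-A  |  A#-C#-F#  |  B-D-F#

B-D-F#-A: root B is the tonic; minor seventh chord there is i7.
A#-C#-F#: major triad on F# = scale degree 5 → V6.
B-D-F#: root B is the tonic; minor triad there is i.

i7 - V6 - i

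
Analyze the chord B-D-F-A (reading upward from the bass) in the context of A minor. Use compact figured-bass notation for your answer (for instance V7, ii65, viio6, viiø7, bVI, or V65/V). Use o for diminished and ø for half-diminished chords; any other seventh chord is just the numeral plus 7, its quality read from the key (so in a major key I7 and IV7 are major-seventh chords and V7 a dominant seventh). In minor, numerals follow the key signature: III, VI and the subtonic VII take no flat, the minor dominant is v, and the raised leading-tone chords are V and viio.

iiø7

Stacked in thirds the chord is B-D-F-A: a half-diminished seventh chord on B.
In A minor, B is the supertonic; the diatonic half-diminished seventh chord there is iiø7.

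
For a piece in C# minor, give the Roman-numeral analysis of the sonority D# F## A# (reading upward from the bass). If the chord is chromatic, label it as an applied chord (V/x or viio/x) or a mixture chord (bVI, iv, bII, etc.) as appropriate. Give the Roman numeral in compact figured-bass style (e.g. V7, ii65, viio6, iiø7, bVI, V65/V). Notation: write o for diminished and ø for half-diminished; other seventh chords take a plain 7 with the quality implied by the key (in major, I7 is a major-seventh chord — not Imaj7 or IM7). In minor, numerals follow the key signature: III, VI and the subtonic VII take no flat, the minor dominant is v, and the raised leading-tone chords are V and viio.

V/V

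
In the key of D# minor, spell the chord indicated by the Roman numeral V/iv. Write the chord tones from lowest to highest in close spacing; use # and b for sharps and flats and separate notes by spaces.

The slash means an applied dominant: we want the dominant of iv. In D# minor, iv is G# minor, and its dominant is built on D#.
Building a major triad on D# gives D#-F##-A#.

D# F## A#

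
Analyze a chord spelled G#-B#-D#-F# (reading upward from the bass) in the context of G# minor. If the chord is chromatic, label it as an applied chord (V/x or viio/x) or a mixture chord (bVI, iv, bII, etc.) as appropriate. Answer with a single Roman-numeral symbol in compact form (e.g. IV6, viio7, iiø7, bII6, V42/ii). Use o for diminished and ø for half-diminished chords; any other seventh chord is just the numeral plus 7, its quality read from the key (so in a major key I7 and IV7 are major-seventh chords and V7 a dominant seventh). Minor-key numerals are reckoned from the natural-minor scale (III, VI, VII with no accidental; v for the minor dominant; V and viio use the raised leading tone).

V7/iv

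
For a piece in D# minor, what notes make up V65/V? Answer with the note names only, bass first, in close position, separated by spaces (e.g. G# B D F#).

The slash means an applied dominant: we want the dominant of V. In D# minor, V is A# major, and its dominant is built on E#.
Building a dominant seventh chord on E# gives E#-G##-B#-D#.
With the 65 figure the chord is in first inversion; from the bass G## upward in close position it reads G##-B#-D#-E#.

G## B# D# E#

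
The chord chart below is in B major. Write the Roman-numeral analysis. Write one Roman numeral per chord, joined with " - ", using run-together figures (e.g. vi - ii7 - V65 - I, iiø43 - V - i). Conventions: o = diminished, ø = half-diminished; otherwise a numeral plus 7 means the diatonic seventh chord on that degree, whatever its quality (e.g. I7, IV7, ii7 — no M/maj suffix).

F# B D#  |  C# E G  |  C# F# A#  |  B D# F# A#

F#-B-D#: major triad on B = scale degree 1 → I64.
C#-E-G is non-diatonic — iio, a mixture chord from B minor.
C#-F#-A# has root F#, degree 5 in B major, so V64.
B-D#-F#-A# has root B, degree 1 in B major, so I7.

I64 - iio - V64 - I7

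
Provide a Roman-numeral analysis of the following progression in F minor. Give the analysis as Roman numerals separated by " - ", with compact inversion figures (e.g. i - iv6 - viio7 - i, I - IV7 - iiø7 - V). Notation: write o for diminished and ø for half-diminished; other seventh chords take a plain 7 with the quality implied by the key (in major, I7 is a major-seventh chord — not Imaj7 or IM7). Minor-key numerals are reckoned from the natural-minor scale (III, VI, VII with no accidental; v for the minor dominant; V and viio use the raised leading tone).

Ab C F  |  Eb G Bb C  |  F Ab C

i6 - v65 - i

Ab-C-F: root F is the tonic; minor triad there is i6.
Eb-G-Bb-C: root C is the dominant; minor seventh chord there is v65.
F-Ab-C has root F, degree 1 in F minor, so i.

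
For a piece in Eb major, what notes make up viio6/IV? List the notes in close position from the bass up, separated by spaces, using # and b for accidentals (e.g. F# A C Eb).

Bb Db G

The slash marks an applied leading-tone chord: viio of IV. In Eb major, IV is Ab, so the leading tone to it is G, a half step below.
Building a diminished triad on G gives G-Bb-Db.
The figured bass 6 indicates first inversion, placing the third (Bb) in the bass: Bb-Db-G.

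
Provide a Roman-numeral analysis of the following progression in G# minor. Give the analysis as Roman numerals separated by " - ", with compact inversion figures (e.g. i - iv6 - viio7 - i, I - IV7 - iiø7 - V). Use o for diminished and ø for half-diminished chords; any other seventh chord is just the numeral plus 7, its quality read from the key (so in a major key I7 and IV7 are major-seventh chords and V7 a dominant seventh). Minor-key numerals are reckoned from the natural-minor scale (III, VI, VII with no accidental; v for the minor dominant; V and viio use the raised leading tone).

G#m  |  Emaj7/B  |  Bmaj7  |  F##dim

i - VI43 - III7 - viio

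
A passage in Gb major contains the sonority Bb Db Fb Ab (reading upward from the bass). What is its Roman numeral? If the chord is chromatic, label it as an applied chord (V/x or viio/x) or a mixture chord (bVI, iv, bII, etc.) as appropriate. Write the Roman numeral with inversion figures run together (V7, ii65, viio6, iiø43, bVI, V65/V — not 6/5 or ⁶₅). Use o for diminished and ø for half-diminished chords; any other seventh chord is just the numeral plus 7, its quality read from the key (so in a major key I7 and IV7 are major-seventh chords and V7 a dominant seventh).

viiø7/IV

The pitches Bb-Db-Fb-Ab form a half-diminished seventh chord rooted on Bb.
Bb sits a half step below Cb (IV in Gb major); a diminished chord there is the applied leading-tone chord of IV.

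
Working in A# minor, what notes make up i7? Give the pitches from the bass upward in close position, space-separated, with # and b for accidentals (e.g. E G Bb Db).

The numeral's case and figure indicate a minor seventh chord. In A# minor its root, the first degree, is A#.
Stacking thirds from A# gives A#-C#-E#-G#.

A# C# E# G#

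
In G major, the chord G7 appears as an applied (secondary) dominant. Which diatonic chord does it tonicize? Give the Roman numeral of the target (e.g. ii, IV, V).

The chord is a dominant seventh chord on G.
A dominant resolves down a perfect fifth: G → C. In G major, C is scale degree 4, i.e. IV.

IV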